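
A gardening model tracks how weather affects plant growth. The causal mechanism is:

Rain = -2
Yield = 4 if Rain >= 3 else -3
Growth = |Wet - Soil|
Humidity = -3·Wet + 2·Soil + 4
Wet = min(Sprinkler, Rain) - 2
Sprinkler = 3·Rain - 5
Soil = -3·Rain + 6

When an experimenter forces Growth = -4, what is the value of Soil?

12

do(Growth=-4) replaces the equation Growth = |Wet - Soil| with the constant Growth = -4.
Soil is not downstream of the intervention, so its value is determined by the original equations.
Soil = -3·Rain + 6  [with Rain=-2]  = 12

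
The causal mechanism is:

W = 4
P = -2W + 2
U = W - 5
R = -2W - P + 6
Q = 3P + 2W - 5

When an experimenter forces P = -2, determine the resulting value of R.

0

The intervention breaks the incoming arrows to P: P = -2W + 2 no longer applies, and P = -2.
R = -2W - P + 6  [with W=4, P=-2]  = 0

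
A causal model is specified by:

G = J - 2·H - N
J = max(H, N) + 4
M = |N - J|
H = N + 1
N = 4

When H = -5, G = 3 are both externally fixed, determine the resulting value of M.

Setting H = -5, G = 3 by intervention discards those variables' equations.
J = max(H, N) + 4  [with H=-5, N=4]  = 8
M = |N - J|  [with N=4, J=8]  = 4

4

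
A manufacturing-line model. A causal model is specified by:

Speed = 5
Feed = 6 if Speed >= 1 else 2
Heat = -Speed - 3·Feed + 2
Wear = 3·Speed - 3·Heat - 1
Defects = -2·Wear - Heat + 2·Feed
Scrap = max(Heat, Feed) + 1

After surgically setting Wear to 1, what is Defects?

Intervening sets Wear = 1 and removes its equation (Wear = 3·Speed - 3·Heat - 1).
Feed = 6 if Speed >= 1 else 2  [with Speed=5]  = 6
Heat = -Speed - 3·Feed + 2  [with Speed=5, Feed=6]  = -21
Defects = -2·Wear - Heat + 2·Feed  [with Wear=1, Heat=-21, Feed=6]  = 31

31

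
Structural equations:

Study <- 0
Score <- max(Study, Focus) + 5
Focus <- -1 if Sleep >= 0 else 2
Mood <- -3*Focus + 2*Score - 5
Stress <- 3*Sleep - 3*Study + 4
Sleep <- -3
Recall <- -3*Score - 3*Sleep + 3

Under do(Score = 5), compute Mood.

-1

The intervention breaks the incoming arrows to Score: Score <- max(Study, Focus) + 5 no longer applies, and Score = 5.
Focus = -1 if Sleep >= 0 else 2  [with Sleep=-3]  = 2
Mood = -3*Focus + 2*Score - 5  [with Focus=2, Score=5]  = -1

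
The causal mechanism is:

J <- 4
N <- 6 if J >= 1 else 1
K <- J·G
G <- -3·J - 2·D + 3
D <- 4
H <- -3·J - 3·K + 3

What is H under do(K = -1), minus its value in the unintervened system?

-201

Under do(K=-1), the mechanism K <- J·G is discarded; K is fixed at -1.
H = -3·J - 3·K + 3  [with J=4, K=-1]  = -6
Without intervention: G = -3·J - 2·D + 3  [with J=4, D=4]  = -17; K = J·G  [with J=4, G=-17]  = -68; H = -3·J - 3·K + 3  [with J=4, K=-68]  = 195.
Change = -6 − 195 = -201.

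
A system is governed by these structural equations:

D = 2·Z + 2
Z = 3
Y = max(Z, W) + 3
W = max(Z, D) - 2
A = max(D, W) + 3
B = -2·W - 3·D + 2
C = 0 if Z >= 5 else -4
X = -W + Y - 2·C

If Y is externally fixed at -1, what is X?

1

do(Y=-1) replaces the equation Y = max(Z, W) + 3 with the constant Y = -1.
D = 2·Z + 2  [with Z=3]  = 8
W = max(Z, D) - 2  [with Z=3, D=8]  = 6
C = 0 if Z >= 5 else -4  [with Z=3]  = -4
X = -W + Y - 2·C  [with W=6, Y=-1, C=-4]  = 1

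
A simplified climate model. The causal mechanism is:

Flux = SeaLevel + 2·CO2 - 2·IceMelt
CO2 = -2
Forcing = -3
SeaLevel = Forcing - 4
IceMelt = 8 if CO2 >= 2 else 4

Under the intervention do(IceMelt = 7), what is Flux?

do(IceMelt=7) replaces the equation IceMelt = 8 if CO2 >= 2 else 4 with the constant IceMelt = 7.
SeaLevel = Forcing - 4  [with Forcing=-3]  = -7
Flux = SeaLevel + 2·CO2 - 2·IceMelt  [with SeaLevel=-7, CO2=-2, IceMelt=7]  = -25

-25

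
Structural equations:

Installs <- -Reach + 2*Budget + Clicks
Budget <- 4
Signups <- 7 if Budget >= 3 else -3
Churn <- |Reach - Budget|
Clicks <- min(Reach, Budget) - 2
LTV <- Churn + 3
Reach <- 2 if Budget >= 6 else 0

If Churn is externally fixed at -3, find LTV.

0

Intervening sets Churn = -3 and removes its equation (Churn <- |Reach - Budget|).
LTV = Churn + 3  [with Churn=-3]  = 0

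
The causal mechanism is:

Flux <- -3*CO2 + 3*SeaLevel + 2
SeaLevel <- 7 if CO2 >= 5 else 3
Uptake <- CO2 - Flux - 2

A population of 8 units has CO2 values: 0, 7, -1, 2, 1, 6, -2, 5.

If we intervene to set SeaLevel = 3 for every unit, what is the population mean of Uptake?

Under do(SeaLevel=3), SeaLevel's equation is replaced by SeaLevel=3 for every unit. Per-unit Uptake: -13, 15, -17, -5, -9, 11, -21, 7. Mean = -4.

-4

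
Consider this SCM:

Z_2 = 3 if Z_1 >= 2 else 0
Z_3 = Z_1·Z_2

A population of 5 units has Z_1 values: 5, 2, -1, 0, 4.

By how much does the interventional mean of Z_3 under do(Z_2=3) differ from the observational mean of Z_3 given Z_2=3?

-5

Under do(Z_2=3), Z_2's equation is replaced by Z_2=3 for every unit. Per-unit Z_3: 15, 6, -3, 0, 12. Mean = 6.
Conditioning on Z_2=3 selects the 3 unit(s) with Z_1 ∈ {5, 2, 4}. Their Z_3 values: 15, 6, 12. Mean = 11.
Difference = 6 − 11 = -5.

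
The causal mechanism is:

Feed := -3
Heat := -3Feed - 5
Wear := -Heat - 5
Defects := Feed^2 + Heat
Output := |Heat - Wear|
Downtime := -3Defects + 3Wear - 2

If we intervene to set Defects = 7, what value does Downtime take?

-50

Under do(Defects=7), the mechanism Defects := Feed^2 + Heat is discarded; Defects is fixed at 7.
Heat = -3Feed - 5  [with Feed=-3]  = 4
Wear = -Heat - 5  [with Heat=4]  = -9
Downtime = -3Defects + 3Wear - 2  [with Defects=7, Wear=-9]  = -50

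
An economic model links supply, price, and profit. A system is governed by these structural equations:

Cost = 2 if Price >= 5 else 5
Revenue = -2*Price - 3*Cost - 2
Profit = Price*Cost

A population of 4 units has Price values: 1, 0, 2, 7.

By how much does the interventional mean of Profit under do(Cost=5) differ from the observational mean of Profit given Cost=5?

7.5

do(Cost=5) breaks Cost's dependence on Price. With Cost=5 fixed, Profit across the units is 5, 0, 10, 35, mean 12.5.
Conditioning on Cost=5 selects the 3 unit(s) with Price ∈ {1, 0, 2}. Their Profit values: 5, 0, 10. Mean = 5.
Difference = 12.5 − 5 = 7.5.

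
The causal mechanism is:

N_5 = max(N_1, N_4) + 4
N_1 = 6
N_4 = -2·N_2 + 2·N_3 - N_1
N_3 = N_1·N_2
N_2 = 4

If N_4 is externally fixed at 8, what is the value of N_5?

12

Intervening sets N_4 = 8 and removes its equation (N_4 = -2·N_2 + 2·N_3 - N_1).
N_5 = max(N_1, N_4) + 4  [with N_1=6, N_4=8]  = 12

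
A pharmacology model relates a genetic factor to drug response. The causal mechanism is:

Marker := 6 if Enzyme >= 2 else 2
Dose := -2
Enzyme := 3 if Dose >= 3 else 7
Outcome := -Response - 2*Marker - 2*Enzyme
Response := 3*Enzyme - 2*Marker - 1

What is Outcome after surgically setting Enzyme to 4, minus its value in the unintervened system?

do(Enzyme=4) replaces the equation Enzyme := 3 if Dose >= 3 else 7 with the constant Enzyme = 4.
Marker = 6 if Enzyme >= 2 else 2  [with Enzyme=4]  = 6
Response = 3*Enzyme - 2*Marker - 1  [with Enzyme=4, Marker=6]  = -1
Outcome = -Response - 2*Marker - 2*Enzyme  [with Response=-1, Marker=6, Enzyme=4]  = -19
Without intervention: Enzyme = 3 if Dose >= 3 else 7  [with Dose=-2]  = 7; Marker = 6 if Enzyme >= 2 else 2  [with Enzyme=7]  = 6; Response = 3*Enzyme - 2*Marker - 1  [with Enzyme=7, Marker=6]  = 8; Outcome = -Response - 2*Marker - 2*Enzyme  [with Response=8, Marker=6, Enzyme=7]  = -34.
Change = -19 − (-34) = 15.

15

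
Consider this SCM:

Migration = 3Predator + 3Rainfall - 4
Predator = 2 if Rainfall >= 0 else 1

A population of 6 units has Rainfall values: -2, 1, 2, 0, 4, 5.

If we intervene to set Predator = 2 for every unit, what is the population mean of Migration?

7

do(Predator=2) breaks Predator's dependence on Rainfall. With Predator=2 fixed, Migration across the units is -4, 5, 8, 2, 14, 17, mean 7.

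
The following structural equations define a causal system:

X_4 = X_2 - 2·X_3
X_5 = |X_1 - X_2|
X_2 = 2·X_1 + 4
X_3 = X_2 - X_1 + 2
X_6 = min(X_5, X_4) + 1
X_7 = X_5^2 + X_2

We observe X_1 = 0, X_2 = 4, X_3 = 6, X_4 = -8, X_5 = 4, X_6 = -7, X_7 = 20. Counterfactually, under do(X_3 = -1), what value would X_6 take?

5

The intervention breaks the incoming arrows to X_3: X_3 = X_2 - X_1 + 2 no longer applies, and X_3 = -1.
X_2 = 2·X_1 + 4  [with X_1=0]  = 4
X_4 = X_2 - 2·X_3  [with X_2=4, X_3=-1]  = 6
X_5 = |X_1 - X_2|  [with X_1=0, X_2=4]  = 4
X_6 = min(X_5, X_4) + 1  [with X_5=4, X_4=6]  = 5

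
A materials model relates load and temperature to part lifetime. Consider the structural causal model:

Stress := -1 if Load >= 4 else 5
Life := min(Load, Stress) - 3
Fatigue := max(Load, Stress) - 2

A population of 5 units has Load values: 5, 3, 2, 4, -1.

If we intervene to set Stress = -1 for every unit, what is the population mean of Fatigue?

The intervention sets Stress=-1 in all 5 units regardless of Load. Recomputing Fatigue per unit gives 3, 1, 0, 2, -3; average 0.6.

0.6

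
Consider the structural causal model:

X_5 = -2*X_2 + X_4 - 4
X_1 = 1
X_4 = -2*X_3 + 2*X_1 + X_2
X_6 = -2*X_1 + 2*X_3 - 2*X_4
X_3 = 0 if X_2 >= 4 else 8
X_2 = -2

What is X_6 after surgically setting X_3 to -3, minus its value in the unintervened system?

-66

The intervention breaks the incoming arrows to X_3: X_3 = 0 if X_2 >= 4 else 8 no longer applies, and X_3 = -3.
X_4 = -2*X_3 + 2*X_1 + X_2  [with X_3=-3, X_1=1, X_2=-2]  = 6
X_6 = -2*X_1 + 2*X_3 - 2*X_4  [with X_1=1, X_3=-3, X_4=6]  = -20
Without intervention: X_3 = 0 if X_2 >= 4 else 8  [with X_2=-2]  = 8; X_4 = -2*X_3 + 2*X_1 + X_2  [with X_3=8, X_1=1, X_2=-2]  = -16; X_6 = -2*X_1 + 2*X_3 - 2*X_4  [with X_1=1, X_3=8, X_4=-16]  = 46.
Change = -20 − 46 = -66.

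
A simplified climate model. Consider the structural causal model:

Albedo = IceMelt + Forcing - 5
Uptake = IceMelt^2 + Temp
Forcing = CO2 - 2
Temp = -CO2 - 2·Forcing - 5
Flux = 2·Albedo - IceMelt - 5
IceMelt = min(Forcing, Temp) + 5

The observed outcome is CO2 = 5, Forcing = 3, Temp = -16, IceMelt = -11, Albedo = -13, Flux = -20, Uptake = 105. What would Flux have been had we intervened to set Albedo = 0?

The intervention breaks the incoming arrows to Albedo: Albedo = IceMelt + Forcing - 5 no longer applies, and Albedo = 0.
Forcing = CO2 - 2  [with CO2=5]  = 3
Temp = -CO2 - 2·Forcing - 5  [with CO2=5, Forcing=3]  = -16
IceMelt = min(Forcing, Temp) + 5  [with Forcing=3, Temp=-16]  = -11
Flux = 2·Albedo - IceMelt - 5  [with Albedo=0, IceMelt=-11]  = 6

6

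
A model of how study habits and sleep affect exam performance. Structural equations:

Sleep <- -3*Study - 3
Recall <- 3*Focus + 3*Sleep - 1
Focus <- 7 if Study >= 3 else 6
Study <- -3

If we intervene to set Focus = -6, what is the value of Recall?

-1

The intervention breaks the incoming arrows to Focus: Focus <- 7 if Study >= 3 else 6 no longer applies, and Focus = -6.
Sleep = -3*Study - 3  [with Study=-3]  = 6
Recall = 3*Focus + 3*Sleep - 1  [with Focus=-6, Sleep=6]  = -1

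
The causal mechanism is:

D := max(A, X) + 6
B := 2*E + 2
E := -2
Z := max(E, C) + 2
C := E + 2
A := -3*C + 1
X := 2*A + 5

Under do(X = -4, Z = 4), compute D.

7

Under do(X = -4, Z = 4), each intervened variable's structural equation is replaced by its fixed value.
C = E + 2  [with E=-2]  = 0
A = -3*C + 1  [with C=0]  = 1
D = max(A, X) + 6  [with A=1, X=-4]  = 7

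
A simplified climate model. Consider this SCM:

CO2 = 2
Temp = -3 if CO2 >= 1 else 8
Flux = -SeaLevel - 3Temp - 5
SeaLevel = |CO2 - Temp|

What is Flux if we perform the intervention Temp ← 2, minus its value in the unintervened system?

-10

Under do(Temp=2), the mechanism Temp = -3 if CO2 >= 1 else 8 is discarded; Temp is fixed at 2.
SeaLevel = |CO2 - Temp|  [with CO2=2, Temp=2]  = 0
Flux = -SeaLevel - 3Temp - 5  [with SeaLevel=0, Temp=2]  = -11
Without intervention: Temp = -3 if CO2 >= 1 else 8  [with CO2=2]  = -3; SeaLevel = |CO2 - Temp|  [with CO2=2, Temp=-3]  = 5; Flux = -SeaLevel - 3Temp - 5  [with SeaLevel=5, Temp=-3]  = -1.
Change = -11 − (-1) = -10.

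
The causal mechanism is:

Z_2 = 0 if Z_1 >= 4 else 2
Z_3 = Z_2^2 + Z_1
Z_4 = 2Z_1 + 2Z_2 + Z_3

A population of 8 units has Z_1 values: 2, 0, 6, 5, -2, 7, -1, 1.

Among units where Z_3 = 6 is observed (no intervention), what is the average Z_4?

16

Conditioning on Z_3=6 selects the 2 unit(s) with Z_1 ∈ {2, 6}. Their Z_4 values: 14, 18. Mean = 16.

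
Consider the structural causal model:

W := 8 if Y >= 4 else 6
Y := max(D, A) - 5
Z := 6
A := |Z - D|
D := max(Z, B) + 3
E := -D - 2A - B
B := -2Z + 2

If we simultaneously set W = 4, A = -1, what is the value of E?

Under do(W = 4, A = -1), each intervened variable's structural equation is replaced by its fixed value.
B = -2Z + 2  [with Z=6]  = -10
D = max(Z, B) + 3  [with Z=6, B=-10]  = 9
E = -D - 2A - B  [with D=9, A=-1, B=-10]  = 3

3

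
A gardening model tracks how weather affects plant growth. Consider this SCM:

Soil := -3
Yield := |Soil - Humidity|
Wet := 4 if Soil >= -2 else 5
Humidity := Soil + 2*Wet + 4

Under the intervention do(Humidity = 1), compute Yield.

The intervention breaks the incoming arrows to Humidity: Humidity := Soil + 2*Wet + 4 no longer applies, and Humidity = 1.
Yield = |Soil - Humidity|  [with Soil=-3, Humidity=1]  = 4

4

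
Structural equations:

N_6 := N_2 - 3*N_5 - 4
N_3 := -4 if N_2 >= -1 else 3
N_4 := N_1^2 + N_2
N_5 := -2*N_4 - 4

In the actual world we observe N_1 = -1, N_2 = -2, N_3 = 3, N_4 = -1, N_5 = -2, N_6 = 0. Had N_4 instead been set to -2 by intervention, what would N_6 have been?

Under do(N_4=-2), the mechanism N_4 := N_1^2 + N_2 is discarded; N_4 is fixed at -2.
N_5 = -2*N_4 - 4  [with N_4=-2]  = 0
N_6 = N_2 - 3*N_5 - 4  [with N_2=-2, N_5=0]  = -6

-6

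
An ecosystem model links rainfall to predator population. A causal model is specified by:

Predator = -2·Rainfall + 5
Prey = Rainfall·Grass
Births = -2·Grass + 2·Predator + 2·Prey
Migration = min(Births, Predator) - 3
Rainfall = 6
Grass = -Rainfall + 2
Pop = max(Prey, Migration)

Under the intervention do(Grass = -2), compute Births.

-34

do(Grass=-2) replaces the equation Grass = -Rainfall + 2 with the constant Grass = -2.
Prey = Rainfall·Grass  [with Rainfall=6, Grass=-2]  = -12
Predator = -2·Rainfall + 5  [with Rainfall=6]  = -7
Births = -2·Grass + 2·Predator + 2·Prey  [with Grass=-2, Predator=-7, Prey=-12]  = -34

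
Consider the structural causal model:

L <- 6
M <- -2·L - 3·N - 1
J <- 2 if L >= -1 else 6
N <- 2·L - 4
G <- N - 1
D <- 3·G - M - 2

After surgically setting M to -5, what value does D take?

24

The intervention breaks the incoming arrows to M: M <- -2·L - 3·N - 1 no longer applies, and M = -5.
N = 2·L - 4  [with L=6]  = 8
G = N - 1  [with N=8]  = 7
D = 3·G - M - 2  [with G=7, M=-5]  = 24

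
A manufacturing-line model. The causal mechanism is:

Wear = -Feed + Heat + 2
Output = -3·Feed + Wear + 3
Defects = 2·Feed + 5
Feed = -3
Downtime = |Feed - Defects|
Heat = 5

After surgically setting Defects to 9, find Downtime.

Under do(Defects=9), the mechanism Defects = 2·Feed + 5 is discarded; Defects is fixed at 9.
Downtime = |Feed - Defects|  [with Feed=-3, Defects=9]  = 12

12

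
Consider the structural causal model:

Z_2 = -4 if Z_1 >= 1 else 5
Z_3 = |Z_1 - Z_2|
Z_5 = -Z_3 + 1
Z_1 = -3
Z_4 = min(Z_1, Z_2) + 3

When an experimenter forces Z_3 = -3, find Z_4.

0

The intervention breaks the incoming arrows to Z_3: Z_3 = |Z_1 - Z_2| no longer applies, and Z_3 = -3.
Z_4 is not downstream of the intervention, so its value is determined by the original equations.
Z_2 = -4 if Z_1 >= 1 else 5  [with Z_1=-3]  = 5
Z_4 = min(Z_1, Z_2) + 3  [with Z_1=-3, Z_2=5]  = 0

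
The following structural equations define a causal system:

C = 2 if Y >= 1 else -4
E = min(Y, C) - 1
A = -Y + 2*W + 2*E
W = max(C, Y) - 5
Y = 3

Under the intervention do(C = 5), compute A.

do(C=5) replaces the equation C = 2 if Y >= 1 else -4 with the constant C = 5.
W = max(C, Y) - 5  [with C=5, Y=3]  = 0
E = min(Y, C) - 1  [with Y=3, C=5]  = 2
A = -Y + 2*W + 2*E  [with Y=3, W=0, E=2]  = 1

1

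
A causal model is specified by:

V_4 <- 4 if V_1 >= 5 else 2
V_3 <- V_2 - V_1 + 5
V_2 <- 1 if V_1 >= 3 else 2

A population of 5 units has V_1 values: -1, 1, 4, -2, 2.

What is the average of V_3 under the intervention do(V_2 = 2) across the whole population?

6.2

Under do(V_2=2), V_2's equation is replaced by V_2=2 for every unit. Per-unit V_3: 8, 6, 3, 9, 5. Mean = 6.2.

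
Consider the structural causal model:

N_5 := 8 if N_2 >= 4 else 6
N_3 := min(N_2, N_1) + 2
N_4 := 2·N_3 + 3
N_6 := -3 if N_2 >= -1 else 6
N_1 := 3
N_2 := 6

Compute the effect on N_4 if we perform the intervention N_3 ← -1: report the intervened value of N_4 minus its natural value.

-12

The intervention breaks the incoming arrows to N_3: N_3 := min(N_2, N_1) + 2 no longer applies, and N_3 = -1.
N_4 = 2·N_3 + 3  [with N_3=-1]  = 1
Without intervention: N_3 = min(N_2, N_1) + 2  [with N_2=6, N_1=3]  = 5; N_4 = 2·N_3 + 3  [with N_3=5]  = 13.
Change = 1 − 13 = -12.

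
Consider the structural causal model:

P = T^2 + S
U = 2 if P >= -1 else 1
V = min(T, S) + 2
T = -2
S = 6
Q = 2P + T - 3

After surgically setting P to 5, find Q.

5

The intervention breaks the incoming arrows to P: P = T^2 + S no longer applies, and P = 5.
Q = 2P + T - 3  [with P=5, T=-2]  = 5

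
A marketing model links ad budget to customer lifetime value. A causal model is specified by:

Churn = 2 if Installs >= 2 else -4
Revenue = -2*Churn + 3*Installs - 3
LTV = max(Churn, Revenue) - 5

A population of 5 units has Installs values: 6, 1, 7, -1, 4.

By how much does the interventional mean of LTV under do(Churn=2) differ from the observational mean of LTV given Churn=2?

The intervention sets Churn=2 in all 5 units regardless of Installs. Recomputing LTV per unit gives 6, -3, 9, -3, 0; average 1.8.
Conditioning on Churn=2 selects the 3 unit(s) with Installs ∈ {6, 7, 4}. Their LTV values: 6, 9, 0. Mean = 5.
Difference = 1.8 − 5 = -3.2.

-3.2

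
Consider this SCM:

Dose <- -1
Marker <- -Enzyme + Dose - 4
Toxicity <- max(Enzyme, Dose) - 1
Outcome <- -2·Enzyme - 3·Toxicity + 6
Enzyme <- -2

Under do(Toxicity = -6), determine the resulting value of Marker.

-3

Under do(Toxicity=-6), the mechanism Toxicity <- max(Enzyme, Dose) - 1 is discarded; Toxicity is fixed at -6.
Since Marker is not a descendant of the intervened variable, it is unaffected.
Marker = -Enzyme + Dose - 4  [with Enzyme=-2, Dose=-1]  = -3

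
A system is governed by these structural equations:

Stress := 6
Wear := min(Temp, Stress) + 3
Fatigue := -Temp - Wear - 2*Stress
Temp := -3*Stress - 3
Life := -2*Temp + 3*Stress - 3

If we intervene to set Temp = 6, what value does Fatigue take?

Under do(Temp=6), the mechanism Temp := -3*Stress - 3 is discarded; Temp is fixed at 6.
Wear = min(Temp, Stress) + 3  [with Temp=6, Stress=6]  = 9
Fatigue = -Temp - Wear - 2*Stress  [with Temp=6, Wear=9, Stress=6]  = -27

-27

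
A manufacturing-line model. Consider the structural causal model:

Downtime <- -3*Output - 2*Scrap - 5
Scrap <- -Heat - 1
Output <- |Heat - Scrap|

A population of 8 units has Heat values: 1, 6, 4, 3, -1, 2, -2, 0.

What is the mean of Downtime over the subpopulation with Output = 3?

E[Downtime|Output=3] averages over only the 2 units with Output=3 (Heat = 1, -2): Downtime = -10, -16, mean -13.

-13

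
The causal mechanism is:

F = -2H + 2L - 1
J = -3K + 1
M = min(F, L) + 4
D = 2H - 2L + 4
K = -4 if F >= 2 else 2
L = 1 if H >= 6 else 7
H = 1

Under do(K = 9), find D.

-8

Under do(K=9), the mechanism K = -4 if F >= 2 else 2 is discarded; K is fixed at 9.
Since D is not a descendant of the intervened variable, it is unaffected.
L = 1 if H >= 6 else 7  [with H=1]  = 7
D = 2H - 2L + 4  [with H=1, L=7]  = -8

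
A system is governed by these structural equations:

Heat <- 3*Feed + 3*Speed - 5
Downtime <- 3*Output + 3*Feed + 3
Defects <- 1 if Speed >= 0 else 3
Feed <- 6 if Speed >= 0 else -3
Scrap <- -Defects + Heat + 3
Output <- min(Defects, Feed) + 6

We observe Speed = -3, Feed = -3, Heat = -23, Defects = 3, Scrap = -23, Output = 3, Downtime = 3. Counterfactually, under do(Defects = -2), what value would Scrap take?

Intervening sets Defects = -2 and removes its equation (Defects <- 1 if Speed >= 0 else 3).
Feed = 6 if Speed >= 0 else -3  [with Speed=-3]  = -3
Heat = 3*Feed + 3*Speed - 5  [with Feed=-3, Speed=-3]  = -23
Scrap = -Defects + Heat + 3  [with Defects=-2, Heat=-23]  = -18

-18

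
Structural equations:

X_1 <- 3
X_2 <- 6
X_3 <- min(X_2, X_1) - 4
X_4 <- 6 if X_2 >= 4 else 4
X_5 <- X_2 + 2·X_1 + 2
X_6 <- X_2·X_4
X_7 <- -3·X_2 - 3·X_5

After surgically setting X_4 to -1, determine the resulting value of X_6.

-6

Under do(X_4=-1), the mechanism X_4 <- 6 if X_2 >= 4 else 4 is discarded; X_4 is fixed at -1.
X_6 = X_2·X_4  [with X_2=6, X_4=-1]  = -6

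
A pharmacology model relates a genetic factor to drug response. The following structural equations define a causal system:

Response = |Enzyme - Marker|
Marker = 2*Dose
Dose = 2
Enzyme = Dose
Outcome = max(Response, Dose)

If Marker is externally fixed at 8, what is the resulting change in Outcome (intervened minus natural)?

do(Marker=8) replaces the equation Marker = 2*Dose with the constant Marker = 8.
Enzyme = Dose  [with Dose=2]  = 2
Response = |Enzyme - Marker|  [with Enzyme=2, Marker=8]  = 6
Outcome = max(Response, Dose)  [with Response=6, Dose=2]  = 6
Without intervention: Enzyme = Dose  [with Dose=2]  = 2; Marker = 2*Dose  [with Dose=2]  = 4; Response = |Enzyme - Marker|  [with Enzyme=2, Marker=4]  = 2; Outcome = max(Response, Dose)  [with Response=2, Dose=2]  = 2.
Change = 6 − 2 = 4.

4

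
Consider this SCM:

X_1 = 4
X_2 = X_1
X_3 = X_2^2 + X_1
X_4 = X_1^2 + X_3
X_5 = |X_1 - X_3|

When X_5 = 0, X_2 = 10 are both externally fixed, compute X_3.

Setting X_5 = 0, X_2 = 10 by intervention discards those variables' equations.
X_3 = X_2^2 + X_1  [with X_2=10, X_1=4]  = 104

104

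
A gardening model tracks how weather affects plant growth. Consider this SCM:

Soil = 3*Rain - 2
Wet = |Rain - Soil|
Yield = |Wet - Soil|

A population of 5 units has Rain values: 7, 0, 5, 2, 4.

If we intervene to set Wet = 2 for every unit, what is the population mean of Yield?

do(Wet=2) breaks Wet's dependence on Rain. With Wet=2 fixed, Yield across the units is 17, 4, 11, 2, 8, mean 8.4.

8.4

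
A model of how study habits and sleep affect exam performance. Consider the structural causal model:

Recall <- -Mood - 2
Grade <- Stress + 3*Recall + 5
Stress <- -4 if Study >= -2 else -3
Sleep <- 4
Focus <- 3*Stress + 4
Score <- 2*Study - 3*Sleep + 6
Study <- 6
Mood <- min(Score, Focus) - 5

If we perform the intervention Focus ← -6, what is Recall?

9

The intervention breaks the incoming arrows to Focus: Focus <- 3*Stress + 4 no longer applies, and Focus = -6.
Score = 2*Study - 3*Sleep + 6  [with Study=6, Sleep=4]  = 6
Mood = min(Score, Focus) - 5  [with Score=6, Focus=-6]  = -11
Recall = -Mood - 2  [with Mood=-11]  = 9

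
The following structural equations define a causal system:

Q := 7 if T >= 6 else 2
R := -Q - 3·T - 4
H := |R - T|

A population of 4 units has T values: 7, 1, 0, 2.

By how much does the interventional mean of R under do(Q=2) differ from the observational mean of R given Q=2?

-4.5

do(Q=2) breaks Q's dependence on T. With Q=2 fixed, R across the units is -27, -9, -6, -12, mean -13.5.
Conditioning on Q=2 selects the 3 unit(s) with T ∈ {1, 0, 2}. Their R values: -9, -6, -12. Mean = -9.
Difference = -13.5 − (-9) = -4.5.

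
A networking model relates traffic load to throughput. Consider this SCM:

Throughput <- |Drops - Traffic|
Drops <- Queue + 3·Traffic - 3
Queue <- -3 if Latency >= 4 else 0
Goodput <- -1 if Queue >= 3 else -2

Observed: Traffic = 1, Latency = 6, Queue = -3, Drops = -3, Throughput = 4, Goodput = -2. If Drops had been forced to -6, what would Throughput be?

Intervening sets Drops = -6 and removes its equation (Drops <- Queue + 3·Traffic - 3).
Throughput = |Drops - Traffic|  [with Drops=-6, Traffic=1]  = 7

7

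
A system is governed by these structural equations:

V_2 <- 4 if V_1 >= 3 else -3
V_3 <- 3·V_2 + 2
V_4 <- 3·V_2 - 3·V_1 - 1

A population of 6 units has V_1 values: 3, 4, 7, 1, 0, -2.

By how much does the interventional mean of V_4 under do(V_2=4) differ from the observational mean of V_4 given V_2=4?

7.5

The intervention sets V_2=4 in all 6 units regardless of V_1. Recomputing V_4 per unit gives 2, -1, -10, 8, 11, 17; average 4.5.
Observing V_2=4 restricts to units where V_2's equation naturally yields 4: V_1 ∈ {3, 4, 7}. In that subpopulation V_4 = 2, -1, -10, mean -3.
Difference = 4.5 − (-3) = 7.5.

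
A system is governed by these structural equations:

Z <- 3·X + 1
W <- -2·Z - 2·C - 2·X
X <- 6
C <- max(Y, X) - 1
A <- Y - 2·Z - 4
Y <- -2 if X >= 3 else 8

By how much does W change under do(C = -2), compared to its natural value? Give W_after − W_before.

Under do(C=-2), the mechanism C <- max(Y, X) - 1 is discarded; C is fixed at -2.
Z = 3·X + 1  [with X=6]  = 19
W = -2·Z - 2·C - 2·X  [with Z=19, C=-2, X=6]  = -46
Without intervention: Z = 3·X + 1  [with X=6]  = 19; Y = -2 if X >= 3 else 8  [with X=6]  = -2; C = max(Y, X) - 1  [with Y=-2, X=6]  = 5; W = -2·Z - 2·C - 2·X  [with Z=19, C=5, X=6]  = -60.
Change = -46 − (-60) = 14.

14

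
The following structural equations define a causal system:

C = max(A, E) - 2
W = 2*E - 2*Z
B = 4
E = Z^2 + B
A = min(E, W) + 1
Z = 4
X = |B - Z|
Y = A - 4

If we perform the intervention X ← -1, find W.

32

The intervention breaks the incoming arrows to X: X = |B - Z| no longer applies, and X = -1.
Since W is not a descendant of the intervened variable, it is unaffected.
E = Z^2 + B  [with Z=4, B=4]  = 20
W = 2*E - 2*Z  [with E=20, Z=4]  = 32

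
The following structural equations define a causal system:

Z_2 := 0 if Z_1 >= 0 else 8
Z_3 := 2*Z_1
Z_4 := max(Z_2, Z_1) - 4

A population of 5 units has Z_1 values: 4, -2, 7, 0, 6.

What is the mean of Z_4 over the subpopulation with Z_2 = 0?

0.25

Observing Z_2=0 restricts to units where Z_2's equation naturally yields 0: Z_1 ∈ {4, 7, 0, 6}. In that subpopulation Z_4 = 0, 3, -4, 2, mean 0.25.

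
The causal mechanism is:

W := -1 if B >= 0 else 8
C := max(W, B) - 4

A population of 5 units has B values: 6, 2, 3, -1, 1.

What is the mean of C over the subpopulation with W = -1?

E[C|W=-1] averages over only the 4 units with W=-1 (B = 6, 2, 3, 1): C = 2, -2, -1, -3, mean -1.

-1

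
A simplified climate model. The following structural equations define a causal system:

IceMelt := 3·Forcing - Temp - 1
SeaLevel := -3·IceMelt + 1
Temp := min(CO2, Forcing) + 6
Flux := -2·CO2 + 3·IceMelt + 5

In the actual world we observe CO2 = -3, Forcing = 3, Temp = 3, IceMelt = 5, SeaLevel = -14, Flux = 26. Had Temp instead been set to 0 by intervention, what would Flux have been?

The intervention breaks the incoming arrows to Temp: Temp := min(CO2, Forcing) + 6 no longer applies, and Temp = 0.
IceMelt = 3·Forcing - Temp - 1  [with Forcing=3, Temp=0]  = 8
Flux = -2·CO2 + 3·IceMelt + 5  [with CO2=-3, IceMelt=8]  = 35

35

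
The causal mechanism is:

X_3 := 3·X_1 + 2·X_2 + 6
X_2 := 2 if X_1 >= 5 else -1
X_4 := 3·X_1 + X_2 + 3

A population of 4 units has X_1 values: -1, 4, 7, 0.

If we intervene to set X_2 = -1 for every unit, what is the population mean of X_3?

11.5

Under do(X_2=-1), X_2's equation is replaced by X_2=-1 for every unit. Per-unit X_3: 1, 16, 25, 4. Mean = 11.5.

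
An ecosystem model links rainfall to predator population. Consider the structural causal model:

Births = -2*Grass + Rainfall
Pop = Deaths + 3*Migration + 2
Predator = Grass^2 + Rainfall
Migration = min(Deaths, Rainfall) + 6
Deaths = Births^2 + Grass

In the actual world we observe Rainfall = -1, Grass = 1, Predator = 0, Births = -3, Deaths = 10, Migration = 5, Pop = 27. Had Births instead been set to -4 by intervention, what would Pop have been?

The intervention breaks the incoming arrows to Births: Births = -2*Grass + Rainfall no longer applies, and Births = -4.
Deaths = Births^2 + Grass  [with Births=-4, Grass=1]  = 17
Migration = min(Deaths, Rainfall) + 6  [with Deaths=17, Rainfall=-1]  = 5
Pop = Deaths + 3*Migration + 2  [with Deaths=17, Migration=5]  = 34

34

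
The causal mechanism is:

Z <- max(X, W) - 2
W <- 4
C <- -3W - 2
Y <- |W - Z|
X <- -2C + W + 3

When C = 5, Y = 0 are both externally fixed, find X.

-3

Under do(C = 5, Y = 0), each intervened variable's structural equation is replaced by its fixed value.
X = -2C + W + 3  [with C=5, W=4]  = -3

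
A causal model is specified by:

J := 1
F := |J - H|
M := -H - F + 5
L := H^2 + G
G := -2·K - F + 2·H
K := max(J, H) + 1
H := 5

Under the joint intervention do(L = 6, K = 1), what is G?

4

Under do(L = 6, K = 1), each intervened variable's structural equation is replaced by its fixed value.
F = |J - H|  [with J=1, H=5]  = 4
G = -2·K - F + 2·H  [with K=1, F=4, H=5]  = 4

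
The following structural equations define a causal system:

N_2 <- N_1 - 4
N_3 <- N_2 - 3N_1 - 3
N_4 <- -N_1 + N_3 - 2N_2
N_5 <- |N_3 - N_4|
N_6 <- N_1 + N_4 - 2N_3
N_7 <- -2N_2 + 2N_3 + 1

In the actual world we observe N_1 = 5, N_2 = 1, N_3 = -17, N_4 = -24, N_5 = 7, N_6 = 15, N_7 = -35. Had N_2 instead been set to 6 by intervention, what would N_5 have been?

do(N_2=6) replaces the equation N_2 <- N_1 - 4 with the constant N_2 = 6.
N_3 = N_2 - 3N_1 - 3  [with N_2=6, N_1=5]  = -12
N_4 = -N_1 + N_3 - 2N_2  [with N_1=5, N_3=-12, N_2=6]  = -29
N_5 = |N_3 - N_4|  [with N_3=-12, N_4=-29]  = 17

17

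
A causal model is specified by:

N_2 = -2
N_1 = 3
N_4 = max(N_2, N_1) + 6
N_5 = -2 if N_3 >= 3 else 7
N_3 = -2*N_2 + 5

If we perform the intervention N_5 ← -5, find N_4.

9

The intervention breaks the incoming arrows to N_5: N_5 = -2 if N_3 >= 3 else 7 no longer applies, and N_5 = -5.
Since N_4 is not a descendant of the intervened variable, it is unaffected.
N_4 = max(N_2, N_1) + 6  [with N_2=-2, N_1=3]  = 9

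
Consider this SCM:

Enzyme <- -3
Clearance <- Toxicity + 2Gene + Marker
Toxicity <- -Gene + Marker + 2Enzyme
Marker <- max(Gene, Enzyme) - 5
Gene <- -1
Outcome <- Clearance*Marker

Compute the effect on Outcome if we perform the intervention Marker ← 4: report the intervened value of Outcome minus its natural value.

The intervention breaks the incoming arrows to Marker: Marker <- max(Gene, Enzyme) - 5 no longer applies, and Marker = 4.
Toxicity = -Gene + Marker + 2Enzyme  [with Gene=-1, Marker=4, Enzyme=-3]  = -1
Clearance = Toxicity + 2Gene + Marker  [with Toxicity=-1, Gene=-1, Marker=4]  = 1
Outcome = Clearance*Marker  [with Clearance=1, Marker=4]  = 4
Without intervention: Marker = max(Gene, Enzyme) - 5  [with Gene=-1, Enzyme=-3]  = -6; Toxicity = -Gene + Marker + 2Enzyme  [with Gene=-1, Marker=-6, Enzyme=-3]  = -11; Clearance = Toxicity + 2Gene + Marker  [with Toxicity=-11, Gene=-1, Marker=-6]  = -19; Outcome = Clearance*Marker  [with Clearance=-19, Marker=-6]  = 114.
Change = 4 − 114 = -110.

-110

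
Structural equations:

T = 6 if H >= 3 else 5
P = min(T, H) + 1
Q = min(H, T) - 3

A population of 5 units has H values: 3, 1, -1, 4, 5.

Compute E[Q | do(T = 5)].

-0.6

Every unit gets T=5 under the intervention. Q values become 0, -2, -4, 1, 2; E[Q|do(T=5)] = -0.6.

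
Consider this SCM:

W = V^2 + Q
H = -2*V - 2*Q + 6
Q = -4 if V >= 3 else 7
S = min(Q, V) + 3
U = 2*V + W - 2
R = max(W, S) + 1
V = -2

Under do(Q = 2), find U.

Under do(Q=2), the mechanism Q = -4 if V >= 3 else 7 is discarded; Q is fixed at 2.
W = V^2 + Q  [with V=-2, Q=2]  = 6
U = 2*V + W - 2  [with V=-2, W=6]  = 0

0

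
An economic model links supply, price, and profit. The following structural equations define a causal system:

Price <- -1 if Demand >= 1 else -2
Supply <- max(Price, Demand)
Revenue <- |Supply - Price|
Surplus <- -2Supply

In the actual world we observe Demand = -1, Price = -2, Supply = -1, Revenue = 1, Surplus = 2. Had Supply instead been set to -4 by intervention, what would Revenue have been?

The intervention breaks the incoming arrows to Supply: Supply <- max(Price, Demand) no longer applies, and Supply = -4.
Price = -1 if Demand >= 1 else -2  [with Demand=-1]  = -2
Revenue = |Supply - Price|  [with Supply=-4, Price=-2]  = 2

2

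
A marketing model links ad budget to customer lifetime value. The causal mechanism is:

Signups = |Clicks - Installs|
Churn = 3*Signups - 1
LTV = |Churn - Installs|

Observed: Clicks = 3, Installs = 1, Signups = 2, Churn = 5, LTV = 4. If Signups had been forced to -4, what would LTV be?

do(Signups=-4) replaces the equation Signups = |Clicks - Installs| with the constant Signups = -4.
Churn = 3*Signups - 1  [with Signups=-4]  = -13
LTV = |Churn - Installs|  [with Churn=-13, Installs=1]  = 14

14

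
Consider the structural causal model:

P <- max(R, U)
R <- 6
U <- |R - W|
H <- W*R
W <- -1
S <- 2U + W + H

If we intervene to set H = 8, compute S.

Intervening sets H = 8 and removes its equation (H <- W*R).
U = |R - W|  [with R=6, W=-1]  = 7
S = 2U + W + H  [with U=7, W=-1, H=8]  = 21

21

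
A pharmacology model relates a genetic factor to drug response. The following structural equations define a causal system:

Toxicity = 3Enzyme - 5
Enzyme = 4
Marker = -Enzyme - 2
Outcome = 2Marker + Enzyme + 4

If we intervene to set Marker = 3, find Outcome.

14

Under do(Marker=3), the mechanism Marker = -Enzyme - 2 is discarded; Marker is fixed at 3.
Outcome = 2Marker + Enzyme + 4  [with Marker=3, Enzyme=4]  = 14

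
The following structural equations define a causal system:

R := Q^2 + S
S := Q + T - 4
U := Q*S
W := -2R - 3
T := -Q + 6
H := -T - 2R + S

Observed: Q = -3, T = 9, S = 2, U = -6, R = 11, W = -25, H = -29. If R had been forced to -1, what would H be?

Under do(R=-1), the mechanism R := Q^2 + S is discarded; R is fixed at -1.
T = -Q + 6  [with Q=-3]  = 9
S = Q + T - 4  [with Q=-3, T=9]  = 2
H = -T - 2R + S  [with T=9, R=-1, S=2]  = -5

-5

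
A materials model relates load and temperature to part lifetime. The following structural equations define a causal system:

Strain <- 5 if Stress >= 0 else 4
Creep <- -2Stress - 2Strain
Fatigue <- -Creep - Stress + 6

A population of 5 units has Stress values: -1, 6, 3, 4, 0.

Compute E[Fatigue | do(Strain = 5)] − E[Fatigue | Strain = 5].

do(Strain=5) breaks Strain's dependence on Stress. With Strain=5 fixed, Fatigue across the units is 15, 22, 19, 20, 16, mean 18.4.
Observing Strain=5 restricts to units where Strain's equation naturally yields 5: Stress ∈ {6, 3, 4, 0}. In that subpopulation Fatigue = 22, 19, 20, 16, mean 19.25.
Difference = 18.4 − 19.25 = -0.85.

-0.85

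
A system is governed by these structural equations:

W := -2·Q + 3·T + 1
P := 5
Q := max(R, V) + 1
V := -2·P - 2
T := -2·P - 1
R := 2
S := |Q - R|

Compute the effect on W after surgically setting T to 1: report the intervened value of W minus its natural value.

The intervention breaks the incoming arrows to T: T := -2·P - 1 no longer applies, and T = 1.
V = -2·P - 2  [with P=5]  = -12
Q = max(R, V) + 1  [with R=2, V=-12]  = 3
W = -2·Q + 3·T + 1  [with Q=3, T=1]  = -2
Without intervention: T = -2·P - 1  [with P=5]  = -11; V = -2·P - 2  [with P=5]  = -12; Q = max(R, V) + 1  [with R=2, V=-12]  = 3; W = -2·Q + 3·T + 1  [with Q=3, T=-11]  = -38.
Change = -2 − (-38) = 36.

36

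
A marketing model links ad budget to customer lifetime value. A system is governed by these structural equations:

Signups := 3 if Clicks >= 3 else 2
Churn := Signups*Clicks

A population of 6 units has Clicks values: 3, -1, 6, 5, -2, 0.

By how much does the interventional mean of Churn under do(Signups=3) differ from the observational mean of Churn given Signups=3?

do(Signups=3) breaks Signups's dependence on Clicks. With Signups=3 fixed, Churn across the units is 9, -3, 18, 15, -6, 0, mean 5.5.
Observing Signups=3 restricts to units where Signups's equation naturally yields 3: Clicks ∈ {3, 6, 5}. In that subpopulation Churn = 9, 18, 15, mean 14.
Difference = 5.5 − 14 = -8.5.

-8.5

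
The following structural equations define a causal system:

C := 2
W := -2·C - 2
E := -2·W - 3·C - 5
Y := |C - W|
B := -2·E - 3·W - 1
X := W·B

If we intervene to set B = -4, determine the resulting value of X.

The intervention breaks the incoming arrows to B: B := -2·E - 3·W - 1 no longer applies, and B = -4.
W = -2·C - 2  [with C=2]  = -6
X = W·B  [with W=-6, B=-4]  = 24

24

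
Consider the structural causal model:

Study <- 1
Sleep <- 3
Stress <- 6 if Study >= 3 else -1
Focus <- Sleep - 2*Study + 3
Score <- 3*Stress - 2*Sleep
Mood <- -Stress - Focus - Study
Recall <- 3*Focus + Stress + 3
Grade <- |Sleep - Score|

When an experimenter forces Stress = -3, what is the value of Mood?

The intervention breaks the incoming arrows to Stress: Stress <- 6 if Study >= 3 else -1 no longer applies, and Stress = -3.
Focus = Sleep - 2*Study + 3  [with Sleep=3, Study=1]  = 4
Mood = -Stress - Focus - Study  [with Stress=-3, Focus=4, Study=1]  = -2

-2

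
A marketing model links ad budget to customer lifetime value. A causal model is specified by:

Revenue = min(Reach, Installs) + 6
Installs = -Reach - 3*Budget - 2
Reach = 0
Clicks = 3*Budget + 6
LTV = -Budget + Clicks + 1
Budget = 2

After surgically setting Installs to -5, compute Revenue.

Intervening sets Installs = -5 and removes its equation (Installs = -Reach - 3*Budget - 2).
Revenue = min(Reach, Installs) + 6  [with Reach=0, Installs=-5]  = 1

1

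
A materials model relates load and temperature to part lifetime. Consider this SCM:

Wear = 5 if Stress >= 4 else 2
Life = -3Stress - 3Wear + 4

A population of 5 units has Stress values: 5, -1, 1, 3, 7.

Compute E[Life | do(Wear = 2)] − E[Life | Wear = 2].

do(Wear=2) breaks Wear's dependence on Stress. With Wear=2 fixed, Life across the units is -17, 1, -5, -11, -23, mean -11.
Observing Wear=2 restricts to units where Wear's equation naturally yields 2: Stress ∈ {-1, 1, 3}. In that subpopulation Life = 1, -5, -11, mean -5.
Difference = -11 − (-5) = -6.

-6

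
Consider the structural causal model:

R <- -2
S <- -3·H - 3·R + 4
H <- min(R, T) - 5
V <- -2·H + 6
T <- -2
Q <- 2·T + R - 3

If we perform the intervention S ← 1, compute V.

The intervention breaks the incoming arrows to S: S <- -3·H - 3·R + 4 no longer applies, and S = 1.
Since V is not a descendant of the intervened variable, it is unaffected.
H = min(R, T) - 5  [with R=-2, T=-2]  = -7
V = -2·H + 6  [with H=-7]  = 20

20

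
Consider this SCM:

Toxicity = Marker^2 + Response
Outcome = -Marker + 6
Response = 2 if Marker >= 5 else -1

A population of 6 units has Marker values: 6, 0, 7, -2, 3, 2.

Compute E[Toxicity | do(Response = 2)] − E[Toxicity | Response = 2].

The intervention sets Response=2 in all 6 units regardless of Marker. Recomputing Toxicity per unit gives 38, 2, 51, 6, 11, 6; average 19.
E[Toxicity|Response=2] averages over only the 2 units with Response=2 (Marker = 6, 7): Toxicity = 38, 51, mean 44.5.
Difference = 19 − 44.5 = -25.5.

-25.5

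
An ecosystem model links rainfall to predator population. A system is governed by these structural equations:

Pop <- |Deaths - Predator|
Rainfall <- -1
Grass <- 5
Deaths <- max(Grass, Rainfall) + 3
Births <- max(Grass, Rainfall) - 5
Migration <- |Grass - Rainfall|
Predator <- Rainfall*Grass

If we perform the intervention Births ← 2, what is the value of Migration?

Under do(Births=2), the mechanism Births <- max(Grass, Rainfall) - 5 is discarded; Births is fixed at 2.
Since Migration is not a descendant of the intervened variable, it is unaffected.
Migration = |Grass - Rainfall|  [with Grass=5, Rainfall=-1]  = 6

6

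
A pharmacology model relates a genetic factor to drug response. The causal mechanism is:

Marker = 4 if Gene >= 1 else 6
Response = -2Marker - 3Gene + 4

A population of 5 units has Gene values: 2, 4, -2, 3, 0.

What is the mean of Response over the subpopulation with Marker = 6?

-5

Conditioning on Marker=6 selects the 2 unit(s) with Gene ∈ {-2, 0}. Their Response values: -2, -8. Mean = -5.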